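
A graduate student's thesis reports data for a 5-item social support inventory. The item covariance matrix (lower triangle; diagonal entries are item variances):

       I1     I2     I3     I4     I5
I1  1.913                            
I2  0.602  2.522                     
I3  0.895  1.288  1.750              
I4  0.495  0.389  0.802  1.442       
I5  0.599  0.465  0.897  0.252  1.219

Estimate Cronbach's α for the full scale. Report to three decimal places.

α = 0.752

Σσᵢ² = 1.913 + 2.522 + 1.750 + 1.442 + 1.219 = 8.846
Sum of off-diagonal covariances = 6.684
σ²_T = 8.846 + 2 × 6.684 = 22.214
α = (k/(k−1))·(1 − Σσᵢ²/σ²_T) = (5/4)·(1 − 8.846/22.214) = 0.752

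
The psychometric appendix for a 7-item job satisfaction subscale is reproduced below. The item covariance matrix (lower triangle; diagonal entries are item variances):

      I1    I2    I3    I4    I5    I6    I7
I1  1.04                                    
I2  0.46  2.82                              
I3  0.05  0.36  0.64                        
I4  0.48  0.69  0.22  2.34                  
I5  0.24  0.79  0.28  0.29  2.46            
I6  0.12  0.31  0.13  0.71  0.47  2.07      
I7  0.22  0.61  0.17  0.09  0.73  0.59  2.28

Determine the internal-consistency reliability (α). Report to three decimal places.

α = 0.630

Σσ²ᵢ = 1.04 + 2.82 + 0.64 + 2.34 + 2.46 + 2.07 + 2.28 = 13.65
Sum of off-diagonal covariances = 8.01
Var(T) = 13.65 + 2 × 8.01 = 29.67
α = (k/(k−1))·(1 − Σσ²ᵢ/Var(T)) = (7/6)·(1 − 13.65/29.67) = 0.630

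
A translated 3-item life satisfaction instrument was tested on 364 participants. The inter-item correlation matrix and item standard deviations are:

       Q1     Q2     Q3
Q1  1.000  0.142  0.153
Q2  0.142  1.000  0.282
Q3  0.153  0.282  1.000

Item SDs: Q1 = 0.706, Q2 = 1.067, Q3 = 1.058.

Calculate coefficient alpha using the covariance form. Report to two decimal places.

Σσ²ᵢ = 0.706² + 1.067² + 1.058² = 2.7563
Covariances σ_ij = r_ij · s_i · s_j:
  σ(Q1,Q2) = 0.142 × 0.706 × 1.067 = 0.1070
  σ(Q1,Q3) = 0.153 × 0.706 × 1.058 = 0.1143
  σ(Q2,Q3) = 0.282 × 1.067 × 1.058 = 0.3183
σ²_T = Σσ²ᵢ + 2·Σσ_ij = 2.7563 + 2 × 0.5396 = 3.8355
α = (3/2)·(1 − 2.7563/3.8355) = 0.42

α = 0.42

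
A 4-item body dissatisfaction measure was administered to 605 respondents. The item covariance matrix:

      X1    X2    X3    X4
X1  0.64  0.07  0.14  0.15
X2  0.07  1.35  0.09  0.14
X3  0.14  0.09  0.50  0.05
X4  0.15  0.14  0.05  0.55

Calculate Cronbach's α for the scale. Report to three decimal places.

Cronbach's α = 0.395

Σσᵢ² = 0.64 + 1.35 + 0.50 + 0.55 = 3.04
Sum of the distinct covariances = 0.64
Var(T) = 3.04 + 2 × 0.64 = 4.32
α = (k/(k−1))·(1 − Σσᵢ²/Var(T)) = (4/3)·(1 − 3.04/4.32) = 0.395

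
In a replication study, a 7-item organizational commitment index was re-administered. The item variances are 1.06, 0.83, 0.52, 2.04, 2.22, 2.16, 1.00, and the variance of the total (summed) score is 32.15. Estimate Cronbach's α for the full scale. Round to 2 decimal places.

Σσ²ᵢ = 1.06 + 0.83 + 0.52 + 2.04 + 2.22 + 2.16 + 1.00 = 9.83
α = (k/(k−1))·(1 − Σσ²ᵢ/σ²_total) = (7/6)·(1 − 9.83/32.15) = 0.81

Cronbach's α = 0.81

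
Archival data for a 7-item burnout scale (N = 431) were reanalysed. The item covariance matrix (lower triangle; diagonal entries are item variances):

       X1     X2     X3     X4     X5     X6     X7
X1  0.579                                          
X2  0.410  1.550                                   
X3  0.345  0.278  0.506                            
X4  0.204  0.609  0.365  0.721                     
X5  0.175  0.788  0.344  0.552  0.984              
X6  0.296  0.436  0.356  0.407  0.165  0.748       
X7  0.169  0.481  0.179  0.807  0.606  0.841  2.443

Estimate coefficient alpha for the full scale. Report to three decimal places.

Σσ²ᵢ = 0.579 + 1.550 + 0.506 + 0.721 + 0.984 + 0.748 + 2.443 = 7.531
Sum of off-diagonal covariances = 8.813
Var(T) = 7.531 + 2 × 8.813 = 25.157
α = (k/(k−1))·(1 − Σσ²ᵢ/Var(T)) = (7/6)·(1 − 7.531/25.157) = 0.817

α = 0.817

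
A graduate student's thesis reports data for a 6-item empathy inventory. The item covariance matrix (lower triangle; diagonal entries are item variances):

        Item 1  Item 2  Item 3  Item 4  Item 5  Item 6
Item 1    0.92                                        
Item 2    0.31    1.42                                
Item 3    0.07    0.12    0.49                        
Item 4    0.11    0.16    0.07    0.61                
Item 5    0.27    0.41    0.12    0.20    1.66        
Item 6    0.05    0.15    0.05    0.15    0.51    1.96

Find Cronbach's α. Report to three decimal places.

Σσᵢ² = 0.92 + 1.42 + 0.49 + 0.61 + 1.66 + 1.96 = 7.06
Σ_{i<j} σ_ij = 2.75
total variance = 7.06 + 2 × 2.75 = 12.56
α = (k/(k−1))·(1 − Σσᵢ²/total variance) = (6/5)·(1 − 7.06/12.56) = 0.525

α = 0.525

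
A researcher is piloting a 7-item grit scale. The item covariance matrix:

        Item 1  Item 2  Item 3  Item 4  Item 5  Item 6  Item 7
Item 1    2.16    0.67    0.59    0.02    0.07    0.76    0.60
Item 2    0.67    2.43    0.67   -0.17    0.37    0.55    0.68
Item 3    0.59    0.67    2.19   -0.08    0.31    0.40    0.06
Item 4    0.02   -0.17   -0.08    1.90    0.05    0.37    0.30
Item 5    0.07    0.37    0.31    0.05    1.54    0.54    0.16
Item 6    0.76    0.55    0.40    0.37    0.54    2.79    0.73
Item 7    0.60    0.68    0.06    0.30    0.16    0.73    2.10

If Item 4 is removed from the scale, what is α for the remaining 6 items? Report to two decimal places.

Remaining items: Item 1, Item 2, Item 3, Item 5, Item 6, Item 7 (k = 6).
sum of item variances = 2.16 + 2.43 + 2.19 + 1.54 + 2.79 + 2.10 = 13.21
σ²_T = 13.21 + 2 × 7.16 = 27.53
α (item deleted) = (6/5)·(1 − 13.21/27.53) = 0.62

α = 0.62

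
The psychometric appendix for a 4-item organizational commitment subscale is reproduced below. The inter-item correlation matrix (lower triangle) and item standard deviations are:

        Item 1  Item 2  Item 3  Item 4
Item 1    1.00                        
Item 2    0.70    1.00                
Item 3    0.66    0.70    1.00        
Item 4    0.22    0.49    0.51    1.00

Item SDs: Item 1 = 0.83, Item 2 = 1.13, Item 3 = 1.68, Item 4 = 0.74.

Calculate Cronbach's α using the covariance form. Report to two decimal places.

α = 0.81

Σσ²ᵢ = 0.83² + 1.13² + 1.68² + 0.74² = 5.3358
Covariances σ_ij = r_ij · s_i · s_j:
  σ(Item 1,Item 2) = 0.70 × 0.83 × 1.13 = 0.6565
  σ(Item 1,Item 3) = 0.66 × 0.83 × 1.68 = 0.9203
  σ(Item 1,Item 4) = 0.22 × 0.83 × 0.74 = 0.1351
  σ(Item 2,Item 3) = 0.70 × 1.13 × 1.68 = 1.3289
  σ(Item 2,Item 4) = 0.49 × 1.13 × 0.74 = 0.4097
  σ(Item 3,Item 4) = 0.51 × 1.68 × 0.74 = 0.6340
σ²_T = Σσ²ᵢ + 2·Σσ_ij = 5.3358 + 2 × 4.0845 = 13.5048
α = (4/3)·(1 − 5.3358/13.5048) = 0.81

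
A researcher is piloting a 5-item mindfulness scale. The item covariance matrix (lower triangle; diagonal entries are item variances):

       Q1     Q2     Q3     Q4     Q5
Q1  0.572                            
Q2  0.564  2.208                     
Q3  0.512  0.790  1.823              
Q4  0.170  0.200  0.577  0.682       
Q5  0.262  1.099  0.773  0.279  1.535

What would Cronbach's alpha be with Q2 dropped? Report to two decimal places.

Cronbach's alpha = 0.70

Remaining items: Q1, Q3, Q4, Q5 (k = 4).
ΣVar(i) = 0.572 + 1.823 + 0.682 + 1.535 = 4.612
Var(T) = 4.612 + 2 × 2.573 = 9.758
α (item deleted) = (4/3)·(1 − 4.612/9.758) = 0.70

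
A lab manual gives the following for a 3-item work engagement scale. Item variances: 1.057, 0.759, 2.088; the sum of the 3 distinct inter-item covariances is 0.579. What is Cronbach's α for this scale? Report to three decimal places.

Σσ²ᵢ = 1.057 + 0.759 + 2.088 = 3.904
Sum of distinct covariances = 0.579
total variance = Σσ²ᵢ + 2·Σcov = 3.904 + 2 × 0.579 = 5.062
α = (3/2)·(1 − 3.904/5.062) = 0.343

Cronbach's α = 0.343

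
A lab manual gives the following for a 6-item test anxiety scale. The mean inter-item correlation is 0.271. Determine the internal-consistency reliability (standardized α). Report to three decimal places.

α = 0.690

Standardized α = k·r̄ / (1 + (k−1)·r̄) = 6 × 0.271 / (1 + 5 × 0.271)
  = 1.6260 / 2.3550 = 0.690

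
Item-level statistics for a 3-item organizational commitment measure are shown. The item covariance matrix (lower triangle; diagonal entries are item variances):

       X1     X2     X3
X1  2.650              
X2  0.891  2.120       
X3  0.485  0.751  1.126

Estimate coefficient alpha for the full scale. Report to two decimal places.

Σσᵢ² = 2.650 + 2.120 + 1.126 = 5.896
Sum of off-diagonal covariances = 2.127
total variance = 5.896 + 2 × 2.127 = 10.150
α = (k/(k−1))·(1 − Σσᵢ²/total variance) = (3/2)·(1 − 5.896/10.150) = 0.63

α = 0.63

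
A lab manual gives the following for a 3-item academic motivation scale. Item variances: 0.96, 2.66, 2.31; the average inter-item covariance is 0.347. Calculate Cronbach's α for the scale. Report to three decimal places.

α = 0.390

Σσ²ᵢ = 0.96 + 2.66 + 2.31 = 5.93
Sum of the 3 distinct covariances = 3 × 0.347 = 1.041
Var(T) = Σσ²ᵢ + 2·Σcov = 5.93 + 2 × 1.041 = 8.012
α = (3/2)·(1 − 5.93/8.012) = 0.390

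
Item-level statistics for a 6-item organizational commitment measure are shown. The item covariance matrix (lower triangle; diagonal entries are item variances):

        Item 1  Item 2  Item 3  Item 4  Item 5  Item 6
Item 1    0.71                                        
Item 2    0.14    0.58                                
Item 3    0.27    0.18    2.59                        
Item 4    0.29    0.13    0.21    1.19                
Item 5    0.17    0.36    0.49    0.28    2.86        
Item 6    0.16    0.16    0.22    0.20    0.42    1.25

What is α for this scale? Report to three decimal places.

Σσᵢ² = 0.71 + 0.58 + 2.59 + 1.19 + 2.86 + 1.25 = 9.18
Σ_{i<j} σ_ij = 3.68
σ²_T = 9.18 + 2 × 3.68 = 16.54
α = (k/(k−1))·(1 − Σσᵢ²/σ²_T) = (6/5)·(1 − 9.18/16.54) = 0.534

α = 0.534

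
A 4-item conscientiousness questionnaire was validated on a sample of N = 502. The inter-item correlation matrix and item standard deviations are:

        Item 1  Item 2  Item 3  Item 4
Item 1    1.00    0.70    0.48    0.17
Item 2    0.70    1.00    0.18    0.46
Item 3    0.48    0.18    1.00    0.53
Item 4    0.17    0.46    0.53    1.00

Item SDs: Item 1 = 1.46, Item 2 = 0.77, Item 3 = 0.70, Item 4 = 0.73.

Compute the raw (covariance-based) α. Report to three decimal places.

α = 0.702

Σσ²ᵢ = 1.46² + 0.77² + 0.70² + 0.73² = 3.7474
Covariances σ_ij = r_ij · s_i · s_j:
  σ(Item 1,Item 2) = 0.70 × 1.46 × 0.77 = 0.7869
  σ(Item 1,Item 3) = 0.48 × 1.46 × 0.70 = 0.4906
  σ(Item 1,Item 4) = 0.17 × 1.46 × 0.73 = 0.1812
  σ(Item 2,Item 3) = 0.18 × 0.77 × 0.70 = 0.0970
  σ(Item 2,Item 4) = 0.46 × 0.77 × 0.73 = 0.2586
  σ(Item 3,Item 4) = 0.53 × 0.70 × 0.73 = 0.2708
σ²_T = Σσ²ᵢ + 2·Σσ_ij = 3.7474 + 2 × 2.0851 = 7.9176
α = (4/3)·(1 − 3.7474/7.9176) = 0.702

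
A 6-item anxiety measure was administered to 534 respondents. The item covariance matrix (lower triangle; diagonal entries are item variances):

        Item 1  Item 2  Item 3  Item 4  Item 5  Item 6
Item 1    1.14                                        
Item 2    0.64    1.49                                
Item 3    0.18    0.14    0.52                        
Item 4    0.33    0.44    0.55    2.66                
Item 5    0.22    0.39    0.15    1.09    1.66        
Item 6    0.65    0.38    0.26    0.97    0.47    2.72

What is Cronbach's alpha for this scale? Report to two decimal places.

Σσ²ᵢ = 1.14 + 1.49 + 0.52 + 2.66 + 1.66 + 2.72 = 10.19
Sum of the distinct covariances = 6.86
total variance = 10.19 + 2 × 6.86 = 23.91
α = (k/(k−1))·(1 − Σσ²ᵢ/total variance) = (6/5)·(1 − 10.19/23.91) = 0.69

Cronbach's alpha = 0.69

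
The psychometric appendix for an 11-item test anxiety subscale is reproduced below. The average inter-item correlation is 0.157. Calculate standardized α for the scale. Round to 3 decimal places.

Standardized α = k·r̄ / (1 + (k−1)·r̄) = 11 × 0.157 / (1 + 10 × 0.157)
  = 1.7270 / 2.5700 = 0.672

α = 0.672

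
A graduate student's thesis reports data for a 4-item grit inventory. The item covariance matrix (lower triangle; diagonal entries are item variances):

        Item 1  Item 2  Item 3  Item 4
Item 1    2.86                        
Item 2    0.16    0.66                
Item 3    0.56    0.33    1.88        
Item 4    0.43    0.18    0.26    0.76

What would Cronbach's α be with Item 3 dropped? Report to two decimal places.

Remaining items: Item 1, Item 2, Item 4 (k = 3).
ΣVar(i) = 2.86 + 0.66 + 0.76 = 4.28
total variance = 4.28 + 2 × 0.77 = 5.82
α (item deleted) = (3/2)·(1 − 4.28/5.82) = 0.40

Cronbach's α = 0.40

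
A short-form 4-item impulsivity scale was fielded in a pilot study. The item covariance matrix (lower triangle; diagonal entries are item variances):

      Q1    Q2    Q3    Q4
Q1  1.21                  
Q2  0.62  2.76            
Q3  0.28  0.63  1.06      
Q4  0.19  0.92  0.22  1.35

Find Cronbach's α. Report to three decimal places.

Cronbach's α = 0.630

ΣVar(i) = 1.21 + 2.76 + 1.06 + 1.35 = 6.38
Sum of the distinct covariances = 2.86
σ²_total = 6.38 + 2 × 2.86 = 12.10
α = (k/(k−1))·(1 − ΣVar(i)/σ²_total) = (4/3)·(1 − 6.38/12.10) = 0.630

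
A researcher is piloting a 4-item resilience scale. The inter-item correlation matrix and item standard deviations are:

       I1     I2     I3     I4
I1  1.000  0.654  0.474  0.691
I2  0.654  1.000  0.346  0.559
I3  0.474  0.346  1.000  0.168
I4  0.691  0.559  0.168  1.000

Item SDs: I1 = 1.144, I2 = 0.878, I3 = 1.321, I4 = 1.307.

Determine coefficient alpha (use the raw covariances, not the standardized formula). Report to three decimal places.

Σσ²ᵢ = 1.144² + 0.878² + 1.321² + 1.307² = 5.5329
Covariances σ_ij = r_ij · s_i · s_j:
  σ(I1,I2) = 0.654 × 1.144 × 0.878 = 0.6569
  σ(I1,I3) = 0.474 × 1.144 × 1.321 = 0.7163
  σ(I1,I4) = 0.691 × 1.144 × 1.307 = 1.0332
  σ(I2,I3) = 0.346 × 0.878 × 1.321 = 0.4013
  σ(I2,I4) = 0.559 × 0.878 × 1.307 = 0.6415
  σ(I3,I4) = 0.168 × 1.321 × 1.307 = 0.2901
σ²_T = Σσ²ᵢ + 2·Σσ_ij = 5.5329 + 2 × 3.7393 = 13.0115
α = (4/3)·(1 − 5.5329/13.0115) = 0.766

coefficient alpha = 0.766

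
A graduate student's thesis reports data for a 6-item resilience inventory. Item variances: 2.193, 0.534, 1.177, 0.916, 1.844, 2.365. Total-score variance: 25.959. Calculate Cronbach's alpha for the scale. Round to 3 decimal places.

Cronbach's alpha = 0.783

sum of item variances = 2.193 + 0.534 + 1.177 + 0.916 + 1.844 + 2.365 = 9.029
α = (k/(k−1))·(1 − sum of item variances/total variance) = (6/5)·(1 − 9.029/25.959) = 0.783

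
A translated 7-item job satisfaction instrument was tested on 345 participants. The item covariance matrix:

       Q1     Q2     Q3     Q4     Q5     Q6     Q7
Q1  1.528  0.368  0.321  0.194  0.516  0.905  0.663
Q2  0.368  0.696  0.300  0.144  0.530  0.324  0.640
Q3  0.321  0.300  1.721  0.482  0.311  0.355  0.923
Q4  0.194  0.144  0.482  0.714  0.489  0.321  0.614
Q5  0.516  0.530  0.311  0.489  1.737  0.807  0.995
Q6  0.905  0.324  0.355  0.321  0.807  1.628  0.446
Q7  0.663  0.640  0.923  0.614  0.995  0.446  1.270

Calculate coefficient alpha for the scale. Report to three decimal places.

coefficient alpha = 0.812

sum of item variances = 1.528 + 0.696 + 1.721 + 0.714 + 1.737 + 1.628 + 1.270 = 9.294
Sum of the distinct covariances = 10.648
total variance = 9.294 + 2 × 10.648 = 30.590
α = (k/(k−1))·(1 − sum of item variances/total variance) = (7/6)·(1 − 9.294/30.590) = 0.812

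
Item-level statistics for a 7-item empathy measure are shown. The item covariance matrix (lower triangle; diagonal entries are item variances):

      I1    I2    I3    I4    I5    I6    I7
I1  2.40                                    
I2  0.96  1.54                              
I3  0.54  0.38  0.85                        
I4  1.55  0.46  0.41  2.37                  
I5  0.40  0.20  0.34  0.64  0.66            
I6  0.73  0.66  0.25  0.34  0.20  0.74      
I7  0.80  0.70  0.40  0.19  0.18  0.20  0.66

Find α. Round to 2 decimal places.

α = 0.81

Σσᵢ² = 2.40 + 1.54 + 0.85 + 2.37 + 0.66 + 0.74 + 0.66 = 9.22
Sum of off-diagonal covariances = 10.53
σ²_total = 9.22 + 2 × 10.53 = 30.28
α = (k/(k−1))·(1 − Σσᵢ²/σ²_total) = (7/6)·(1 − 9.22/30.28) = 0.81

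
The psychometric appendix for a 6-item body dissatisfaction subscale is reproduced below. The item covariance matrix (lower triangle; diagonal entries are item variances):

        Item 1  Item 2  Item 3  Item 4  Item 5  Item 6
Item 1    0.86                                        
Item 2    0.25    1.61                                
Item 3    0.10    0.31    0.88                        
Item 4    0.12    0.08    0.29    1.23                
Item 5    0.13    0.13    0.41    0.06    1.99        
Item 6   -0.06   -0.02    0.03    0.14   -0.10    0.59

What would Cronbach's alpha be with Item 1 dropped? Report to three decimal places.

Remaining items: Item 2, Item 3, Item 4, Item 5, Item 6 (k = 5).
sum of item variances = 1.61 + 0.88 + 1.23 + 1.99 + 0.59 = 6.30
total variance = 6.30 + 2 × 1.33 = 8.96
α (item deleted) = (5/4)·(1 − 6.30/8.96) = 0.371

Cronbach's alpha = 0.371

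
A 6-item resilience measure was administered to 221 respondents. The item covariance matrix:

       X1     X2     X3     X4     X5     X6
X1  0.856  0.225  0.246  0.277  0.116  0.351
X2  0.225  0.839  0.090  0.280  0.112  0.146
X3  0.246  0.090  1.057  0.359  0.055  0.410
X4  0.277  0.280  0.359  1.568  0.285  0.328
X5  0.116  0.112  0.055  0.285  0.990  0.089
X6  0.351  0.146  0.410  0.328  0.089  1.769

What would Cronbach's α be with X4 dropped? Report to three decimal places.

Remaining items: X1, X2, X3, X5, X6 (k = 5).
ΣVar(i) = 0.856 + 0.839 + 1.057 + 0.990 + 1.769 = 5.511
σ²_total = 5.511 + 2 × 1.840 = 9.191
α (item deleted) = (5/4)·(1 − 5.511/9.191) = 0.500

α = 0.500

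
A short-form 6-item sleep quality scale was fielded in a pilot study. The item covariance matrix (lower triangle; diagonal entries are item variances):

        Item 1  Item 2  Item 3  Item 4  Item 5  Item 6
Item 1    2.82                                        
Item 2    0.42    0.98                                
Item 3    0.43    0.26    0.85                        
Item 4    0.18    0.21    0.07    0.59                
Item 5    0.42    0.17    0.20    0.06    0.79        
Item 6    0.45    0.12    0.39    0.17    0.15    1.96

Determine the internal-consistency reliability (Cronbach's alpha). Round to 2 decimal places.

Σσᵢ² = 2.82 + 0.98 + 0.85 + 0.59 + 0.79 + 1.96 = 7.99
Sum of off-diagonal covariances = 3.70
total variance = 7.99 + 2 × 3.70 = 15.39
α = (k/(k−1))·(1 − Σσᵢ²/total variance) = (6/5)·(1 − 7.99/15.39) = 0.58

Cronbach's alpha = 0.58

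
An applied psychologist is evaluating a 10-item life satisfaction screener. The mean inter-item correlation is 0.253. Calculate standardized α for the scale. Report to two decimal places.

Standardized α = k·r̄ / (1 + (k−1)·r̄) = 10 × 0.253 / (1 + 9 × 0.253)
  = 2.5300 / 3.2770 = 0.77

standardized α = 0.77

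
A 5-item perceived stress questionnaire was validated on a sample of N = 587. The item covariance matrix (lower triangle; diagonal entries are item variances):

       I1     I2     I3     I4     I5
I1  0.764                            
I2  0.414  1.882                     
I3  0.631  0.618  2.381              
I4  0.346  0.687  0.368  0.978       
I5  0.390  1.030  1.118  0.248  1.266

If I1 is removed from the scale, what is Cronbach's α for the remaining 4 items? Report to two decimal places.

Cronbach's α = 0.74

Remaining items: I2, I3, I4, I5 (k = 4).
Σσᵢ² = 1.882 + 2.381 + 0.978 + 1.266 = 6.507
σ²_total = 6.507 + 2 × 4.069 = 14.645
α (item deleted) = (4/3)·(1 − 6.507/14.645) = 0.74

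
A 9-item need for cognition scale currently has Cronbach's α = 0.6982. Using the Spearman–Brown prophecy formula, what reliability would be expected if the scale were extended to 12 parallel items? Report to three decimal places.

Length factor m = 12/9 = 1.3333
α' = m·α / (1 + (m−1)·α)
   = 12/9 × 0.6982 / (1 + (12/9 − 1) × 0.6982)
   = 0.9309 / 1.2327 = 0.755

predicted reliability = 0.755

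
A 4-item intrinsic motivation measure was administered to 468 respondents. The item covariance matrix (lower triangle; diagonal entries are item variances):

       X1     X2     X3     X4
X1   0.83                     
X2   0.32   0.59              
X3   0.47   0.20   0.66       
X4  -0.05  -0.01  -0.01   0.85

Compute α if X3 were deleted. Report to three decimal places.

Remaining items: X1, X2, X4 (k = 3).
sum of item variances = 0.83 + 0.59 + 0.85 = 2.27
σ²_T = 2.27 + 2 × 0.26 = 2.79
α (item deleted) = (3/2)·(1 − 2.27/2.79) = 0.280

α = 0.280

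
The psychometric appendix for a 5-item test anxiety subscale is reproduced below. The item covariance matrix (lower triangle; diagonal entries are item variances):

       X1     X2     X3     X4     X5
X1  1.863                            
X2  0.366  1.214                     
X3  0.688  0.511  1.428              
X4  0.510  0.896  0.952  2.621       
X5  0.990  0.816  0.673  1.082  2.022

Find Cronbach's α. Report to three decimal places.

α = 0.776

sum of item variances = 1.863 + 1.214 + 1.428 + 2.621 + 2.022 = 9.148
Σ_{i<j} σ_ij = 7.484
Var(T) = 9.148 + 2 × 7.484 = 24.116
α = (k/(k−1))·(1 − sum of item variances/Var(T)) = (5/4)·(1 − 9.148/24.116) = 0.776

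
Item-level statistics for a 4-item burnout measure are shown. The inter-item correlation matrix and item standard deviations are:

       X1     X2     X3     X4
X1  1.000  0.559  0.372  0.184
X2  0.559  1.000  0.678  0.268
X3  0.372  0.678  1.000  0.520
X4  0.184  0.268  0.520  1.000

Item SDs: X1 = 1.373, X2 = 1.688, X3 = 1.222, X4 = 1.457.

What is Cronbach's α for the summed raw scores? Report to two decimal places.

Σσ²ᵢ = 1.373² + 1.688² + 1.222² + 1.457² = 8.3506
Covariances σ_ij = r_ij · s_i · s_j:
  σ(X1,X2) = 0.559 × 1.373 × 1.688 = 1.2956
  σ(X1,X3) = 0.372 × 1.373 × 1.222 = 0.6241
  σ(X1,X4) = 0.184 × 1.373 × 1.457 = 0.3681
  σ(X2,X3) = 0.678 × 1.688 × 1.222 = 1.3985
  σ(X2,X4) = 0.268 × 1.688 × 1.457 = 0.6591
  σ(X3,X4) = 0.520 × 1.222 × 1.457 = 0.9258
σ²_T = Σσ²ᵢ + 2·Σσ_ij = 8.3506 + 2 × 5.2712 = 18.8930
α = (4/3)·(1 − 8.3506/18.8930) = 0.74

α = 0.74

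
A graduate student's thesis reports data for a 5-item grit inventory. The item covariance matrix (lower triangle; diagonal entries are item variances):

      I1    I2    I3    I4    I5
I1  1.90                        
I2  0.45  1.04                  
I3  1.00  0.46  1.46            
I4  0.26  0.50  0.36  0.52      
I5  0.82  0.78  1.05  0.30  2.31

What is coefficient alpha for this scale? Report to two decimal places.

sum of item variances = 1.90 + 1.04 + 1.46 + 0.52 + 2.31 = 7.23
Sum of the distinct covariances = 5.98
Var(T) = 7.23 + 2 × 5.98 = 19.19
α = (k/(k−1))·(1 − sum of item variances/Var(T)) = (5/4)·(1 − 7.23/19.19) = 0.78

α = 0.78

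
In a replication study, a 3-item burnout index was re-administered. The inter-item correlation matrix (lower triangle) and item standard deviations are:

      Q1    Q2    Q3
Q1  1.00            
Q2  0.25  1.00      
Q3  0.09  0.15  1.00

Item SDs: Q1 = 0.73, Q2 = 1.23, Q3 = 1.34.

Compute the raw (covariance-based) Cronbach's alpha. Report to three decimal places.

Σσ²ᵢ = 0.73² + 1.23² + 1.34² = 3.8414
Covariances σ_ij = r_ij · s_i · s_j:
  σ(Q1,Q2) = 0.25 × 0.73 × 1.23 = 0.2245
  σ(Q1,Q3) = 0.09 × 0.73 × 1.34 = 0.0880
  σ(Q2,Q3) = 0.15 × 1.23 × 1.34 = 0.2472
σ²_T = Σσ²ᵢ + 2·Σσ_ij = 3.8414 + 2 × 0.5597 = 4.9608
α = (3/2)·(1 − 3.8414/4.9608) = 0.338

Cronbach's alpha = 0.338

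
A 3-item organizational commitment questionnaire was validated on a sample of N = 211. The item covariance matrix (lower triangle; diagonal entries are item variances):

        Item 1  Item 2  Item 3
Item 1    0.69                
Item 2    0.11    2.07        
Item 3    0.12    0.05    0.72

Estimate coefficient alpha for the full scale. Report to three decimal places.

Σσ²ᵢ = 0.69 + 2.07 + 0.72 = 3.48
Sum of off-diagonal covariances = 0.28
Var(T) = 3.48 + 2 × 0.28 = 4.04
α = (k/(k−1))·(1 − Σσ²ᵢ/Var(T)) = (3/2)·(1 − 3.48/4.04) = 0.208

α = 0.208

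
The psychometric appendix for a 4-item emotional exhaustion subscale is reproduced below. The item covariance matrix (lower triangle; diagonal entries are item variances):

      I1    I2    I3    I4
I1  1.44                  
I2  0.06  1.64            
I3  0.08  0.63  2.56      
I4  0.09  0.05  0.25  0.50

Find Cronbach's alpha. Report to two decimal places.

Σσᵢ² = 1.44 + 1.64 + 2.56 + 0.50 = 6.14
Sum of off-diagonal covariances = 1.16
σ²_total = 6.14 + 2 × 1.16 = 8.46
α = (k/(k−1))·(1 − Σσᵢ²/σ²_total) = (4/3)·(1 − 6.14/8.46) = 0.37

Cronbach's alpha = 0.37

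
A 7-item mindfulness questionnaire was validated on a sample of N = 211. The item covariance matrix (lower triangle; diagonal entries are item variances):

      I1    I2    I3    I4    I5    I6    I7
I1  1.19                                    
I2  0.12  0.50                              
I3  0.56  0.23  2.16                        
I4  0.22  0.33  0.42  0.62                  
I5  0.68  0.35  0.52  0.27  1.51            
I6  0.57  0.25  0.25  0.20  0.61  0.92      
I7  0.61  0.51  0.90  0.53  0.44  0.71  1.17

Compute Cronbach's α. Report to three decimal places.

ΣVar(i) = 1.19 + 0.50 + 2.16 + 0.62 + 1.51 + 0.92 + 1.17 = 8.07
Sum of the distinct covariances = 9.28
total variance = 8.07 + 2 × 9.28 = 26.63
α = (k/(k−1))·(1 − ΣVar(i)/total variance) = (7/6)·(1 − 8.07/26.63) = 0.813

α = 0.813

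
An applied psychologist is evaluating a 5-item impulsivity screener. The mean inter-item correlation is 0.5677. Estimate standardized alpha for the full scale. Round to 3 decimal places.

standardized alpha = 0.868

Standardized α = k·r̄ / (1 + (k−1)·r̄) = 5 × 0.5677 / (1 + 4 × 0.5677)
  = 2.8385 / 3.2708 = 0.868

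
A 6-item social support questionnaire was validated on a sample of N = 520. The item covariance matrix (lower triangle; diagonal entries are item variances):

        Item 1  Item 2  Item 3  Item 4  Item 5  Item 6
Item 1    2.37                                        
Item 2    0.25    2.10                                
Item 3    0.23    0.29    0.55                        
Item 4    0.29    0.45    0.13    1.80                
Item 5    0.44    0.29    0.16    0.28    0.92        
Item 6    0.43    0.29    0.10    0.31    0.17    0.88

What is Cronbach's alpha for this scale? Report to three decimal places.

Cronbach's alpha = 0.586

sum of item variances = 2.37 + 2.10 + 0.55 + 1.80 + 0.92 + 0.88 = 8.62
Sum of off-diagonal covariances = 4.11
σ²_total = 8.62 + 2 × 4.11 = 16.84
α = (k/(k−1))·(1 − sum of item variances/σ²_total) = (6/5)·(1 − 8.62/16.84) = 0.586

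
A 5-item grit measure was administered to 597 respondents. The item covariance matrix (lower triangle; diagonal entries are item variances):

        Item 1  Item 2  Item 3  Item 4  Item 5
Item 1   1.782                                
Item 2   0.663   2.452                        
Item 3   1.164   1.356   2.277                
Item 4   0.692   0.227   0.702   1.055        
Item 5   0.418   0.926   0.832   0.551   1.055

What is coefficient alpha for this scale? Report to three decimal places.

Σσ²ᵢ = 1.782 + 2.452 + 2.277 + 1.055 + 1.055 = 8.621
Σ_{i<j} σ_ij = 7.531
σ²_T = 8.621 + 2 × 7.531 = 23.683
α = (k/(k−1))·(1 − Σσ²ᵢ/σ²_T) = (5/4)·(1 − 8.621/23.683) = 0.795

α = 0.795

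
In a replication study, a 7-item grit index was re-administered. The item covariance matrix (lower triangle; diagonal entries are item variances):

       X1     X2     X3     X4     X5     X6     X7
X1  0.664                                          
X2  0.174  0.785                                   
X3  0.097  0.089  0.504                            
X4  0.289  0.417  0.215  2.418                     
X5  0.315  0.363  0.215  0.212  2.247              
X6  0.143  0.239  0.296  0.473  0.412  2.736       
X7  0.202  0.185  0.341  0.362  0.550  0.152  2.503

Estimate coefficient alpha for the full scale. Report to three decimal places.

Σσᵢ² = 0.664 + 0.785 + 0.504 + 2.418 + 2.247 + 2.736 + 2.503 = 11.857
Sum of the distinct covariances = 5.741
Var(T) = 11.857 + 2 × 5.741 = 23.339
α = (k/(k−1))·(1 − Σσᵢ²/Var(T)) = (7/6)·(1 − 11.857/23.339) = 0.574

coefficient alpha = 0.574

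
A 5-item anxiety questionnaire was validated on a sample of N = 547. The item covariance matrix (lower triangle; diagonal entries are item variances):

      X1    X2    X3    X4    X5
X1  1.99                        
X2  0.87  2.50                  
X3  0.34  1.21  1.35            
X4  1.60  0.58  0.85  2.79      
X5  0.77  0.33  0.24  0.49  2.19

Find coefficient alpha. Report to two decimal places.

sum of item variances = 1.99 + 2.50 + 1.35 + 2.79 + 2.19 = 10.82
Σ_{i<j} σ_ij = 7.28
total variance = 10.82 + 2 × 7.28 = 25.38
α = (k/(k−1))·(1 − sum of item variances/total variance) = (5/4)·(1 − 10.82/25.38) = 0.72

α = 0.72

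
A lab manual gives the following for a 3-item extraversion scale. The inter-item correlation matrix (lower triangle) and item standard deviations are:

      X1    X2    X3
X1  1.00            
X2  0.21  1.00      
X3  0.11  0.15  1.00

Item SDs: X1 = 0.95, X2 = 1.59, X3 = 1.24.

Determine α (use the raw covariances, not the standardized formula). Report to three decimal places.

α = 0.345

Σσ²ᵢ = 0.95² + 1.59² + 1.24² = 4.9682
Covariances σ_ij = r_ij · s_i · s_j:
  σ(X1,X2) = 0.21 × 0.95 × 1.59 = 0.3172
  σ(X1,X3) = 0.11 × 0.95 × 1.24 = 0.1296
  σ(X2,X3) = 0.15 × 1.59 × 1.24 = 0.2957
σ²_T = Σσ²ᵢ + 2·Σσ_ij = 4.9682 + 2 × 0.7425 = 6.4532
α = (3/2)·(1 − 4.9682/6.4532) = 0.345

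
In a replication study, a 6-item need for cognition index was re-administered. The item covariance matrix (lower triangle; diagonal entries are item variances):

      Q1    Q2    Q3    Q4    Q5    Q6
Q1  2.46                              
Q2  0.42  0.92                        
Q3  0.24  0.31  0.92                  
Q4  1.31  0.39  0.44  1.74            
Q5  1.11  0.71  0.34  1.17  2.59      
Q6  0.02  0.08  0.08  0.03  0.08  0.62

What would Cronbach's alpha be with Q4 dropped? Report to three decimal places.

Remaining items: Q1, Q2, Q3, Q5, Q6 (k = 5).
Σσᵢ² = 2.46 + 0.92 + 0.92 + 2.59 + 0.62 = 7.51
total variance = 7.51 + 2 × 3.39 = 14.29
α (item deleted) = (5/4)·(1 − 7.51/14.29) = 0.593

Cronbach's alpha = 0.593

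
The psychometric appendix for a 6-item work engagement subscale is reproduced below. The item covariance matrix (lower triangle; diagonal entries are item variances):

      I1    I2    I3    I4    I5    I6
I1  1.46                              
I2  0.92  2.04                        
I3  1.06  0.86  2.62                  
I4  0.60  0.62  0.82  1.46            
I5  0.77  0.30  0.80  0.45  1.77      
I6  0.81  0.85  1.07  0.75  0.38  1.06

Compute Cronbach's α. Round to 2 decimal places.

α = 0.82

sum of item variances = 1.46 + 2.04 + 2.62 + 1.46 + 1.77 + 1.06 = 10.41
Sum of off-diagonal covariances = 11.06
σ²_T = 10.41 + 2 × 11.06 = 32.53
α = (k/(k−1))·(1 − sum of item variances/σ²_T) = (6/5)·(1 − 10.41/32.53) = 0.82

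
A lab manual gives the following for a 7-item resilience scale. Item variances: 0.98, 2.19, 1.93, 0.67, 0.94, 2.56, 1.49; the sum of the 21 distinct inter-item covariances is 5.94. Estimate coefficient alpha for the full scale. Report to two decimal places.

sum of item variances = 0.98 + 2.19 + 1.93 + 0.67 + 0.94 + 2.56 + 1.49 = 10.76
Sum of distinct covariances = 5.94
total variance = sum of item variances + 2·Σcov = 10.76 + 2 × 5.94 = 22.64
α = (7/6)·(1 − 10.76/22.64) = 0.61

coefficient alpha = 0.61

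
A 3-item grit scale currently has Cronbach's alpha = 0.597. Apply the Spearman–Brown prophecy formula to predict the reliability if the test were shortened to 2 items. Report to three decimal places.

Length factor m = 2/3 = 0.6667
α' = m·α / (1 − (1−m)·α)
   = 2/3 × 0.597 / (1 − (1 − 2/3) × 0.597)
   = 0.3980 / 0.8010 = 0.497

predicted reliability = 0.497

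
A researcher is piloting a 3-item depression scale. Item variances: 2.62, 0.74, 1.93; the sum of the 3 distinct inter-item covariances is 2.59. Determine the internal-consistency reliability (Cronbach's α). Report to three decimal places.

α = 0.742

sum of item variances = 2.62 + 0.74 + 1.93 = 5.29
Sum of distinct covariances = 2.59
total variance = sum of item variances + 2·Σcov = 5.29 + 2 × 2.59 = 10.47
α = (3/2)·(1 − 5.29/10.47) = 0.742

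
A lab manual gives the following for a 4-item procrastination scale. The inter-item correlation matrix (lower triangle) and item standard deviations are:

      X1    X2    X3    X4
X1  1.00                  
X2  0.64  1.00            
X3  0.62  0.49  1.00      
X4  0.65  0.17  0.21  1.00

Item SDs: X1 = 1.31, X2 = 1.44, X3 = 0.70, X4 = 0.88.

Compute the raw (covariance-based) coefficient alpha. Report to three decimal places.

coefficient alpha = 0.761

Σσ²ᵢ = 1.31² + 1.44² + 0.70² + 0.88² = 5.0541
Covariances σ_ij = r_ij · s_i · s_j:
  σ(X1,X2) = 0.64 × 1.31 × 1.44 = 1.2073
  σ(X1,X3) = 0.62 × 1.31 × 0.70 = 0.5685
  σ(X1,X4) = 0.65 × 1.31 × 0.88 = 0.7493
  σ(X2,X3) = 0.49 × 1.44 × 0.70 = 0.4939
  σ(X2,X4) = 0.17 × 1.44 × 0.88 = 0.2154
  σ(X3,X4) = 0.21 × 0.70 × 0.88 = 0.1294
σ²_T = Σσ²ᵢ + 2·Σσ_ij = 5.0541 + 2 × 3.3638 = 11.7817
α = (4/3)·(1 − 5.0541/11.7817) = 0.761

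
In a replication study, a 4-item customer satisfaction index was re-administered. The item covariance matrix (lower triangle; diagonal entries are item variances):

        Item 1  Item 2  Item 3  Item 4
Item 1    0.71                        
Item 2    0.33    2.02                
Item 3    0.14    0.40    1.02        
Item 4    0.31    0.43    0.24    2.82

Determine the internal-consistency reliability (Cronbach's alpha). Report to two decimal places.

Cronbach's alpha = 0.48

ΣVar(i) = 0.71 + 2.02 + 1.02 + 2.82 = 6.57
Σ_{i<j} σ_ij = 1.85
Var(T) = 6.57 + 2 × 1.85 = 10.27
α = (k/(k−1))·(1 − ΣVar(i)/Var(T)) = (4/3)·(1 − 6.57/10.27) = 0.48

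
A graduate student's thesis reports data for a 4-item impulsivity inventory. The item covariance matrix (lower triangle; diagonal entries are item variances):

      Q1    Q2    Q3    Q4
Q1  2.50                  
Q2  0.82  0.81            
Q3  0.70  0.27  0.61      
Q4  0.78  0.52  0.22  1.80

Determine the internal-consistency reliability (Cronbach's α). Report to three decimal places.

α = 0.715

Σσᵢ² = 2.50 + 0.81 + 0.61 + 1.80 = 5.72
Sum of off-diagonal covariances = 3.31
total variance = 5.72 + 2 × 3.31 = 12.34
α = (k/(k−1))·(1 − Σσᵢ²/total variance) = (4/3)·(1 − 5.72/12.34) = 0.715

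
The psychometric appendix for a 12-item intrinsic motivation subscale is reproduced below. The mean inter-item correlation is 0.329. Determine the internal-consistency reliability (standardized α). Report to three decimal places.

α = 0.855

Standardized α = k·r̄ / (1 + (k−1)·r̄) = 12 × 0.329 / (1 + 11 × 0.329)
  = 3.9480 / 4.6190 = 0.855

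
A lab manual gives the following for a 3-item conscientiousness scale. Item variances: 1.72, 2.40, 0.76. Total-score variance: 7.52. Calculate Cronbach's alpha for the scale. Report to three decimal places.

α = 0.527

sum of item variances = 1.72 + 2.40 + 0.76 = 4.88
α = (k/(k−1))·(1 − sum of item variances/σ²_total) = (3/2)·(1 − 4.88/7.52) = 0.527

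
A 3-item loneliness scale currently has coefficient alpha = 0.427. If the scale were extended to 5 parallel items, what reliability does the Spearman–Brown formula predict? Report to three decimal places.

Length factor m = 5/3 = 1.6667
α' = m·α / (1 + (m−1)·α)
   = 5/3 × 0.427 / (1 + (5/3 − 1) × 0.427)
   = 0.7117 / 1.2847 = 0.554

predicted reliability = 0.554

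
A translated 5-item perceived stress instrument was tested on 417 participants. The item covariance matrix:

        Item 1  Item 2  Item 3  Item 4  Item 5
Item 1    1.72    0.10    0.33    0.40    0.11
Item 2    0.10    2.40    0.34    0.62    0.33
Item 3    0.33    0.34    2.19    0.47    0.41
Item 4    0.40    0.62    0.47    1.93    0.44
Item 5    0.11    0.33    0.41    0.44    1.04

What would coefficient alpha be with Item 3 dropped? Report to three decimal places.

Remaining items: Item 1, Item 2, Item 4, Item 5 (k = 4).
ΣVar(i) = 1.72 + 2.40 + 1.93 + 1.04 = 7.09
total variance = 7.09 + 2 × 2.00 = 11.09
α (item deleted) = (4/3)·(1 − 7.09/11.09) = 0.481

coefficient alpha = 0.481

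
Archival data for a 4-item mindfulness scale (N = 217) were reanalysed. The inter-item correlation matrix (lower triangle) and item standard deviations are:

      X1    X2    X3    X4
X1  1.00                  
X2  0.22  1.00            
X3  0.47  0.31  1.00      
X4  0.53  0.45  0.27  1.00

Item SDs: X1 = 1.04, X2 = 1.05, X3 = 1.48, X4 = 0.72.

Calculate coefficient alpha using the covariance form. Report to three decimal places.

α = 0.670

Σσ²ᵢ = 1.04² + 1.05² + 1.48² + 0.72² = 4.8929
Covariances σ_ij = r_ij · s_i · s_j:
  σ(X1,X2) = 0.22 × 1.04 × 1.05 = 0.2402
  σ(X1,X3) = 0.47 × 1.04 × 1.48 = 0.7234
  σ(X1,X4) = 0.53 × 1.04 × 0.72 = 0.3969
  σ(X2,X3) = 0.31 × 1.05 × 1.48 = 0.4817
  σ(X2,X4) = 0.45 × 1.05 × 0.72 = 0.3402
  σ(X3,X4) = 0.27 × 1.48 × 0.72 = 0.2877
σ²_T = Σσ²ᵢ + 2·Σσ_ij = 4.8929 + 2 × 2.4701 = 9.8331
α = (4/3)·(1 − 4.8929/9.8331) = 0.670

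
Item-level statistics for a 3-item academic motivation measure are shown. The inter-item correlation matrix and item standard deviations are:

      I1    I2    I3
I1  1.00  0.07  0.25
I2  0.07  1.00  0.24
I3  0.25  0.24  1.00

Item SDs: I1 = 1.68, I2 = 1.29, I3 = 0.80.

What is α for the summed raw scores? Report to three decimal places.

Σσ²ᵢ = 1.68² + 1.29² + 0.80² = 5.1265
Covariances σ_ij = r_ij · s_i · s_j:
  σ(I1,I2) = 0.07 × 1.68 × 1.29 = 0.1517
  σ(I1,I3) = 0.25 × 1.68 × 0.80 = 0.3360
  σ(I2,I3) = 0.24 × 1.29 × 0.80 = 0.2477
σ²_T = Σσ²ᵢ + 2·Σσ_ij = 5.1265 + 2 × 0.7354 = 6.5973
α = (3/2)·(1 − 5.1265/6.5973) = 0.334

α = 0.334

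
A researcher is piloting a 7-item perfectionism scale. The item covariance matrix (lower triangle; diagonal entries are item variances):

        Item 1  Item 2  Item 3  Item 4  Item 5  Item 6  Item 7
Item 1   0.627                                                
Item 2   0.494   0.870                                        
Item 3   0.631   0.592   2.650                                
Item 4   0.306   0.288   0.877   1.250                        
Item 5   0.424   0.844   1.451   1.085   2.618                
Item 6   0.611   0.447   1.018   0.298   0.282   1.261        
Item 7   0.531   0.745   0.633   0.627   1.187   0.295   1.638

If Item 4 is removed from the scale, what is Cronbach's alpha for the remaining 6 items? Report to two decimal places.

Cronbach's alpha = 0.81

Remaining items: Item 1, Item 2, Item 3, Item 5, Item 6, Item 7 (k = 6).
Σσᵢ² = 0.627 + 0.870 + 2.650 + 2.618 + 1.261 + 1.638 = 9.664
Var(T) = 9.664 + 2 × 10.185 = 30.034
α (item deleted) = (6/5)·(1 − 9.664/30.034) = 0.81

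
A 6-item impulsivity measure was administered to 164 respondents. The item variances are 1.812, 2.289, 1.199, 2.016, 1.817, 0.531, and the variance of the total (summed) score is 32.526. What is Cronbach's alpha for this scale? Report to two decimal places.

sum of item variances = 1.812 + 2.289 + 1.199 + 2.016 + 1.817 + 0.531 = 9.664
α = (k/(k−1))·(1 − sum of item variances/Var(T)) = (6/5)·(1 − 9.664/32.526) = 0.84

α = 0.84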